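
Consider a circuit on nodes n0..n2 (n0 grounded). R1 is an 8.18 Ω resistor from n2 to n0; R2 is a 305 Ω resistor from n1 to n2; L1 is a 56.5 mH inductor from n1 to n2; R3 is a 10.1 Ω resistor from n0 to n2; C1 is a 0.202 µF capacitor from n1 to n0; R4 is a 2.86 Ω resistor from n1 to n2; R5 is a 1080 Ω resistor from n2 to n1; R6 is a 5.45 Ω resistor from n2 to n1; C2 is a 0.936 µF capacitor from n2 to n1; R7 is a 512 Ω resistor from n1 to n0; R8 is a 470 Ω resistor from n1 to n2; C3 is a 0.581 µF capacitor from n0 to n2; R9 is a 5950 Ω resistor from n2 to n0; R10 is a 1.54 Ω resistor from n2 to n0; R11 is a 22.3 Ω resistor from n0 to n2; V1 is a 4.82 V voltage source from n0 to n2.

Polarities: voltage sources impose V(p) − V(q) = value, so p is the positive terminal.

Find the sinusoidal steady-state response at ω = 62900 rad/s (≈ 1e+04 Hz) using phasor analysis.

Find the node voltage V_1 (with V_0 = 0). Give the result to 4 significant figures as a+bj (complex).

MNA unknowns: 2 node voltages V₁..V_2 plus 1 source current (V1)
R1: Y=0.1222+0.000j on G[2,0]
R2: Y=0.003279+0.000j on G[1,2]
L1: Y=0.000-0.0002814j on G[1,2]
R3: Y=0.09901+0.000j on G[0,2]
C1: Y=0.000+0.01271j on G[1,0]
R4: Y=0.3497+0.000j on G[1,2]
R5: Y=0.0009259+0.000j on G[2,1]
R6: Y=0.1835+0.000j on G[2,1]
C2: Y=0.000+0.05887j on G[2,1]
R7: Y=0.001953+0.000j on G[1,0]
R8: Y=0.002128+0.000j on G[1,2]
C3: Y=0.000+0.03654j on G[0,2]
R9: Y=0.0001681+0.000j on G[2,0]
R10: Y=0.6494+0.000j on G[2,0]
R11: Y=0.04484+0.000j on G[0,2]
V1: row V0−V2=4.82, i_V1 at 0,2
solve → V1=-4.788+0.1089j, V2=-4.820+0.000j
aux → i_V1=-4.424-0.2368j

-4.788+0.1089j V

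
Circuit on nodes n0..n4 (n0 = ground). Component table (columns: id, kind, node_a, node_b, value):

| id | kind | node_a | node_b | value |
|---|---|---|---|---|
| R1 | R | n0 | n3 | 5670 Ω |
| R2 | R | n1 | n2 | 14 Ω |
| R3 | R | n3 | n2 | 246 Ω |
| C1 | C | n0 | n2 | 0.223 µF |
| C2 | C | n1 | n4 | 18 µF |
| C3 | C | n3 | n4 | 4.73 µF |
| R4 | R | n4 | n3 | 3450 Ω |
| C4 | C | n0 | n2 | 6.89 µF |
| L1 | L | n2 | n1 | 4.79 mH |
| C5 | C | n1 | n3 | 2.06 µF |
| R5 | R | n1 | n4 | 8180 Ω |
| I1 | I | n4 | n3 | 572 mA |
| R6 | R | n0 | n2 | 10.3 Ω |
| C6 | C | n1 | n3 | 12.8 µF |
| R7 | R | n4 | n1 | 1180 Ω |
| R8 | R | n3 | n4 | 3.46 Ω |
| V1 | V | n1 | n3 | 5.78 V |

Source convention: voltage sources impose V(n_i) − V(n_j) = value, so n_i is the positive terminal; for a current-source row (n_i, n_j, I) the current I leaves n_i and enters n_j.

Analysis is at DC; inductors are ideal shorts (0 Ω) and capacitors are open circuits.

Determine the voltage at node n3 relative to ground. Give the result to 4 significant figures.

-5.770 V

MNA unknowns: 4 node voltages V₁..V_4 plus 2 source currents (L1, V1)
R1: Y=0.0001764 on G[0,3]
R2: Y=0.07143 on G[1,2]
R3: Y=0.004065 on G[3,2]
C1: Y=0.000 on G[0,2]
C2: Y=0.000 on G[1,4]
C3: Y=0.000 on G[3,4]
R4: Y=0.0002899 on G[4,3]
C4: Y=0.000 on G[0,2]
L1: row V2−V1=0, i_L1 at 2,1
C5: Y=0.000 on G[1,3]
R5: Y=0.0001222 on G[1,4]
I1: z[4]−=0.572, z[3]+=0.572
R6: Y=0.09709 on G[0,2]
C6: Y=0.000 on G[1,3]
R7: Y=0.0008475 on G[4,1]
R8: Y=0.2890 on G[3,4]
V1: row V1−V3=5.78, i_V1 at 1,3
solve → V1=0.01048, V2=0.01048, V3=-5.770, V4=-7.721
aux → i_L1=-0.02451, i_V1=-0.03201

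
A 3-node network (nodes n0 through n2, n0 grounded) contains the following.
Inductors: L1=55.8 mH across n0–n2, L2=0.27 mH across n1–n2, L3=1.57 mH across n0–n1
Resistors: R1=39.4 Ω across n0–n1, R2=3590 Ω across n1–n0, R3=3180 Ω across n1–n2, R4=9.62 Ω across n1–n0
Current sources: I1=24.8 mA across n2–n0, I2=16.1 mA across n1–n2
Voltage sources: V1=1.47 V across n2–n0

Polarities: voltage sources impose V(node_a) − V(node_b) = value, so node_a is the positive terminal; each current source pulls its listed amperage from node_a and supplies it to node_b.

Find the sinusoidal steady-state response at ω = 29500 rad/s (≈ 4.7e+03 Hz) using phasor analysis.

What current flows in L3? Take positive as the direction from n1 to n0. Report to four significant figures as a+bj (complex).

-0.01473-0.01408j A

Apply KCL at each of the 2 non-ground nodes and solve the resulting linear system.
Node n1: branches {L2, R1, R2, L3, I2, R3, R4} → V_1 = 0.6521-0.6820j
Node n2: branches {L1, L2, I1, I2, R3, V1} → V_2 = 1.470+0.000j
Source currents: i(V1)=-0.09459+0.1034j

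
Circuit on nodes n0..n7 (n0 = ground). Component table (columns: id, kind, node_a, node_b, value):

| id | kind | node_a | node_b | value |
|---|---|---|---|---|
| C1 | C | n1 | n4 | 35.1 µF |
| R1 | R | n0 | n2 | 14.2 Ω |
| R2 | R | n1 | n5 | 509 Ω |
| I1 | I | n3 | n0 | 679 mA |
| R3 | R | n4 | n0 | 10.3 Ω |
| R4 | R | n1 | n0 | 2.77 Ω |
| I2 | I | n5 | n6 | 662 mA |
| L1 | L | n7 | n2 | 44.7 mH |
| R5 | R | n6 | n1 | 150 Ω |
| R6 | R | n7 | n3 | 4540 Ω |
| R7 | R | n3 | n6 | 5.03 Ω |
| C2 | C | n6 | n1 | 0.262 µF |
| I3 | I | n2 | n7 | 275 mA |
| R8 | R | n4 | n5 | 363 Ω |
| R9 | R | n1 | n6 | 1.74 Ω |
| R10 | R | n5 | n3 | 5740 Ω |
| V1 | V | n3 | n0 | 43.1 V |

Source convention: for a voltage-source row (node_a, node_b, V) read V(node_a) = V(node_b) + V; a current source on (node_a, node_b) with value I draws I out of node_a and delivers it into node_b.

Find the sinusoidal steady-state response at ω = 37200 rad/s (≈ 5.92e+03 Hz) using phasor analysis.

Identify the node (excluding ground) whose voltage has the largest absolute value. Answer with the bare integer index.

Element admittances at ω=37200 rad/s:
  Y(C1) = 0.000+1.306j S between n1,n4
  Y(R1) = 0.07042+0.000j S between n0,n2
  Y(R2) = 0.001965+0.000j S between n1,n5
  I1: injects 0.679 A into n0 (from n3)
  Y(R3) = 0.09709+0.000j S between n4,n0
  Y(R4) = 0.3610+0.000j S between n1,n0
  I2: injects 0.662 A into n6 (from n5)
  Y(L1) = 0.000-0.0006014j S between n7,n2
  Y(R5) = 0.006667+0.000j S between n6,n1
  Y(R6) = 0.0002203+0.000j S between n7,n3
  Y(R7) = 0.1988+0.000j S between n3,n6
  Y(C2) = 0.000+0.009746j S between n6,n1
  I3: injects 0.275 A into n7 (from n2)
  Y(R8) = 0.002755+0.000j S between n4,n5
  Y(R9) = 0.5747+0.000j S between n1,n6
  Y(R10) = 0.0001742+0.000j S between n5,n3
  V1: constraint V(n3)−V(n0) = 43.1
Assemble and solve the 8×8 MNA system:
  V(n1)=10.31-0.1297j  V(n2)=-0.3408-1.301j  V(n3)=43.10+0.000j  V(n4)=10.24+0.9149j  V(n5)=-123.8+0.4629j  V(n6)=19.52-0.2116j  V(n7)=152.1+416.1j
  i(V1)=-5.373+0.04965j

7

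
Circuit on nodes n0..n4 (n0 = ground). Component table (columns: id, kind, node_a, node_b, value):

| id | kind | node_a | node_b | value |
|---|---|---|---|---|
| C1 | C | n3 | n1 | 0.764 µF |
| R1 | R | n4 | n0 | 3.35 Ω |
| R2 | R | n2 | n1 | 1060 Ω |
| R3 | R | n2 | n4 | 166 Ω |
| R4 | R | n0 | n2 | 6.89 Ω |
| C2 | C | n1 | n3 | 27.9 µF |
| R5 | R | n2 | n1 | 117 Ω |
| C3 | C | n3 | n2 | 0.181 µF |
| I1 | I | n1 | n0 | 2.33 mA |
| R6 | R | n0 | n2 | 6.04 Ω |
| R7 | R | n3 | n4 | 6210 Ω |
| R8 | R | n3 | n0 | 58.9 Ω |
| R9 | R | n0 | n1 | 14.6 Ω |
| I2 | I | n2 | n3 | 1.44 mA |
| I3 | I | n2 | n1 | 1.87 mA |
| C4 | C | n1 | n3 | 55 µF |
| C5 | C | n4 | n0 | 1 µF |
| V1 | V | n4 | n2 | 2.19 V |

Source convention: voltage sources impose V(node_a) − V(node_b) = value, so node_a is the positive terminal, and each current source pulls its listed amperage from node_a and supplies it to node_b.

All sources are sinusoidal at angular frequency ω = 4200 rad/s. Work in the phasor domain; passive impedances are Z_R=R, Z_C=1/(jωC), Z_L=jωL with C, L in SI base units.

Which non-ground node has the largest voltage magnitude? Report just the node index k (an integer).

Element admittances at ω=4200 rad/s:
  Y(C1) = 0.000+0.003209j S between n3,n1
  Y(R1) = 0.2985+0.000j S between n4,n0
  Y(R2) = 0.0009434+0.000j S between n2,n1
  Y(R3) = 0.006024+0.000j S between n2,n4
  Y(R4) = 0.1451+0.000j S between n0,n2
  Y(C2) = 0.000+0.1172j S between n1,n3
  Y(R5) = 0.008547+0.000j S between n2,n1
  Y(C3) = 0.000+0.0007602j S between n3,n2
  I1: injects 0.00233 A into n0 (from n1)
  Y(R6) = 0.1656+0.000j S between n0,n2
  Y(R7) = 0.0001610+0.000j S between n3,n4
  Y(R8) = 0.01698+0.000j S between n3,n0
  Y(R9) = 0.06849+0.000j S between n0,n1
  I2: injects 0.00144 A into n3 (from n2)
  I3: injects 0.00187 A into n1 (from n2)
  Y(C4) = 0.000+0.2310j S between n1,n3
  Y(C5) = 0.000+0.004200j S between n4,n0
  V1: constraint V(n4)−V(n2) = 2.19
Assemble and solve the 5×5 MNA system:
  V(n1)=-0.09376-0.006744j  V(n2)=-1.064-0.006561j  V(n3)=-0.09508-0.01598j  V(n4)=1.126-0.006561j
  i(V1)=-0.3496-0.002773j

4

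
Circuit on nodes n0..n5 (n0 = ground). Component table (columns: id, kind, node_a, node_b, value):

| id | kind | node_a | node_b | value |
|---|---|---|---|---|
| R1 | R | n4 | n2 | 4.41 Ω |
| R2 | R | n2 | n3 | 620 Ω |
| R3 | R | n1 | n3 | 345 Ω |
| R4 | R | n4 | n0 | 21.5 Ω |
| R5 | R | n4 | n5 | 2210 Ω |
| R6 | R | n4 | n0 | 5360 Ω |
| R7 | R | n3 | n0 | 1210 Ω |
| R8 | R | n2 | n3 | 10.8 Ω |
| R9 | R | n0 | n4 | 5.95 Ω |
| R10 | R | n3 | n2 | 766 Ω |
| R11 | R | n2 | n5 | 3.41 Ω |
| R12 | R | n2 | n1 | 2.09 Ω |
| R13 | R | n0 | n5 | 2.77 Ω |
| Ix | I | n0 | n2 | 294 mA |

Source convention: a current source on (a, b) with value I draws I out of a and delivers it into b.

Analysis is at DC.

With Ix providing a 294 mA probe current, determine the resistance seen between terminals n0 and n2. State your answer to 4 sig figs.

R_eq = 3.664 Ω

Element admittances at DC:
  Y(R1) = 0.2268 S between n4,n2
  Y(R2) = 0.001613 S between n2,n3
  Y(R3) = 0.002899 S between n1,n3
  Y(R4) = 0.04651 S between n4,n0
  Y(R5) = 0.0004525 S between n4,n5
  Y(R6) = 0.0001866 S between n4,n0
  Y(R7) = 0.0008264 S between n3,n0
  Y(R8) = 0.09259 S between n2,n3
  Y(R9) = 0.1681 S between n0,n4
  Y(R10) = 0.001305 S between n3,n2
  Y(R11) = 0.2933 S between n2,n5
  Y(R12) = 0.4785 S between n2,n1
  Y(R13) = 0.3610 S between n0,n5
  Ix: injects 0.294 A into n2 (from n0)
Assemble and solve the 5×5 MNA system:
  V(n1)=1.077  V(n2)=1.077  V(n3)=1.068  V(n4)=0.5532  V(n5)=0.4829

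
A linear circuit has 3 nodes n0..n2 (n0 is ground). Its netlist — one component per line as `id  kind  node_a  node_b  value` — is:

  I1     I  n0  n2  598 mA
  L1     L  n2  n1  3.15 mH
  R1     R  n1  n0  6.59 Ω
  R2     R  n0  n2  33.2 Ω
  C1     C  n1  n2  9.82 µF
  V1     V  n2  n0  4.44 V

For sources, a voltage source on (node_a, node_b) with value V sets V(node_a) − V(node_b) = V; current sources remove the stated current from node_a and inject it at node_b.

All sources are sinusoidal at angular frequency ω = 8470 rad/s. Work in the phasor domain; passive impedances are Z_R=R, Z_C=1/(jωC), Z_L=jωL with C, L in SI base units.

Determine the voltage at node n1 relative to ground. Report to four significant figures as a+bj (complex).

Apply KCL at each of the 2 non-ground nodes and solve the resulting linear system.
Node n1: branches {L1, R1, C1} → V_1 = 0.3691+1.226j
Node n2: branches {I1, L1, R2, C1, V1} → V_2 = 4.440+0.000j
Source currents: i(V1)=0.4082-0.1860j

0.3691+1.226j V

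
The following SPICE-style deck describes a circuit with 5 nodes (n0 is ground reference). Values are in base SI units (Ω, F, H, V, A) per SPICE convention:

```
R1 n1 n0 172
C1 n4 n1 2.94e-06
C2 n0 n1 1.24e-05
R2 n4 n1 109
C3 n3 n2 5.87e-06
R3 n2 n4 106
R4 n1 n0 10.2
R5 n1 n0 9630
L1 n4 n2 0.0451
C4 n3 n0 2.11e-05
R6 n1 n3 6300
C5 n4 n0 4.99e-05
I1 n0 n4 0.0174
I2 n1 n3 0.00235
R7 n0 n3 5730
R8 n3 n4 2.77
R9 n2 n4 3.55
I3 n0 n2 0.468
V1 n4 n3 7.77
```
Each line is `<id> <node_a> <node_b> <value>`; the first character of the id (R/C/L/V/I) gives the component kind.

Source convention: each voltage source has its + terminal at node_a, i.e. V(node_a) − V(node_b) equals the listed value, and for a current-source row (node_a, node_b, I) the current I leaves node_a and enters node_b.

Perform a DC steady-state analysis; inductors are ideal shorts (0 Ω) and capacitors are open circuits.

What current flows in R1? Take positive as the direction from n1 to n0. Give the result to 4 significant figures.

Element admittances at DC:
  Y(R1) = 0.005814 S between n1,n0
  Y(C1) = 0.000 S between n4,n1
  Y(C2) = 0.000 S between n0,n1
  Y(R2) = 0.009174 S between n4,n1
  Y(C3) = 0.000 S between n3,n2
  Y(R3) = 0.009434 S between n2,n4
  Y(R4) = 0.09804 S between n1,n0
  Y(R5) = 0.0001038 S between n1,n0
  L1: short n4↔n2 (DC inductor)
  Y(C4) = 0.000 S between n3,n0
  Y(R6) = 0.0001587 S between n1,n3
  Y(C5) = 0.000 S between n4,n0
  I1: injects 0.0174 A into n4 (from n0)
  I2: injects 0.00235 A into n3 (from n1)
  Y(R7) = 0.0001745 S between n0,n3
  Y(R8) = 0.3610 S between n3,n4
  Y(R9) = 0.2817 S between n2,n4
  I3: injects 0.468 A into n2 (from n0)
  V1: constraint V(n4)−V(n3) = 7.77
Assemble and solve the 6×6 MNA system:
  V(n1)=4.588  V(n2)=56.08  V(n3)=48.31  V(n4)=56.08
  i(L1)=-0.4680  i(V1)=-2.792

0.02668 A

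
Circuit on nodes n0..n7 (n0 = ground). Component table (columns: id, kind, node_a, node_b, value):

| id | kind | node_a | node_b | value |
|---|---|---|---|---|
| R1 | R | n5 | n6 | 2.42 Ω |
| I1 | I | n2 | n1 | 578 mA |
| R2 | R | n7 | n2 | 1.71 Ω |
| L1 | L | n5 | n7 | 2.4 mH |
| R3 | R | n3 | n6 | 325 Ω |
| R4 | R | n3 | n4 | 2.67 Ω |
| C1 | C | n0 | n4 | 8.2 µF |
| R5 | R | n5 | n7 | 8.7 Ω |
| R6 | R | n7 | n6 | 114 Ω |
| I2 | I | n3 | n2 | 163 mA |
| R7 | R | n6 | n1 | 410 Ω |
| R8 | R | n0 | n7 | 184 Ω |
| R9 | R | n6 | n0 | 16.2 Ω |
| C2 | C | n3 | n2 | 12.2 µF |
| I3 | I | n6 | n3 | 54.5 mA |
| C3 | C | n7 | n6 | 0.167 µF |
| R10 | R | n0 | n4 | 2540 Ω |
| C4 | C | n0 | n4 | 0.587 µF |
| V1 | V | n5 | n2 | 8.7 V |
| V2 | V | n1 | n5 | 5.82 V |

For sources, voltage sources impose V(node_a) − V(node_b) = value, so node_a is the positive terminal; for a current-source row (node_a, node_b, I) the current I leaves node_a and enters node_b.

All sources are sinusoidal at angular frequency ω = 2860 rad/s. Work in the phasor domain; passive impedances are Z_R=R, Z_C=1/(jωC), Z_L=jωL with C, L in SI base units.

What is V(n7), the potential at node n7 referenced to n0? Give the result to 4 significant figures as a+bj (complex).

-4.825+0.3496j V

Element admittances at ω=2860 rad/s:
  Y(R1) = 0.4132+0.000j S between n5,n6
  I1: injects 0.578 A into n1 (from n2)
  Y(R2) = 0.5848+0.000j S between n7,n2
  Y(L1) = 0.000-0.1457j S between n5,n7
  Y(R3) = 0.003077+0.000j S between n3,n6
  Y(R4) = 0.3745+0.000j S between n3,n4
  Y(C1) = 0.000+0.02345j S between n0,n4
  Y(R5) = 0.1149+0.000j S between n5,n7
  Y(R6) = 0.008772+0.000j S between n7,n6
  I2: injects 0.163 A into n2 (from n3)
  Y(R7) = 0.002439+0.000j S between n6,n1
  Y(R8) = 0.005435+0.000j S between n0,n7
  Y(R9) = 0.06173+0.000j S between n6,n0
  Y(C2) = 0.000+0.03489j S between n3,n2
  I3: injects 0.0545 A into n3 (from n6)
  Y(C3) = 0.000+0.0004776j S between n7,n6
  Y(R10) = 0.0003937+0.000j S between n0,n4
  Y(C4) = 0.000+0.001679j S between n0,n4
  V1: constraint V(n5)−V(n2) = 8.7
  V2: constraint V(n1)−V(n5) = 5.82
Assemble and solve the 9×9 MNA system:
  V(n1)=7.855+1.762j  V(n2)=-6.665+1.762j  V(n3)=-4.015+2.416j  V(n4)=-3.832+2.670j  V(n5)=2.035+1.762j  V(n6)=1.536+1.512j  V(n7)=-4.825+0.3496j
  i(V1)=-0.6379+0.7334j  i(V2)=0.5626-0.0006090j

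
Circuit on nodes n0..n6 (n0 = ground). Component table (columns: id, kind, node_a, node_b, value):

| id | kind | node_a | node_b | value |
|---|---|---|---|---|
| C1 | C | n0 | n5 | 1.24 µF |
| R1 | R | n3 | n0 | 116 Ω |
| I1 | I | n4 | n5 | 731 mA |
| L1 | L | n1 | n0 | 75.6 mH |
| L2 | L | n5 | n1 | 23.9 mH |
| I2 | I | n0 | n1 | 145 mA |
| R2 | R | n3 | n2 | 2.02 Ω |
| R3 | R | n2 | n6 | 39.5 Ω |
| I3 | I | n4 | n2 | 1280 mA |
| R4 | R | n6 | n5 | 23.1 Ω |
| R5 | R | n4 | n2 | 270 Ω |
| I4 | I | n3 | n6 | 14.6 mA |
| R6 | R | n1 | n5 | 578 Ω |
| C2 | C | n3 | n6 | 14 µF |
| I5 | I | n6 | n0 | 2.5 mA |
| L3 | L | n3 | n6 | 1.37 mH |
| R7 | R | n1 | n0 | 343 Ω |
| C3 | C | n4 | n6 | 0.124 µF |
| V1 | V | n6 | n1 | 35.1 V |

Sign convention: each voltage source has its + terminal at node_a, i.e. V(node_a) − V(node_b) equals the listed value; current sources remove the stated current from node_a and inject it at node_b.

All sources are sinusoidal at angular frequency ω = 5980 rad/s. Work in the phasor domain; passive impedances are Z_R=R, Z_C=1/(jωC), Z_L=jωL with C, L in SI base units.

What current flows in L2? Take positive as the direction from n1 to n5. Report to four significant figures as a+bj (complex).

MNA unknowns: 6 node voltages V₁..V_6 plus 1 source current (V1)
C1: Y=0.000+0.007415j on G[0,5]
R1: Y=0.008621+0.000j on G[3,0]
I1: z[4]−=0.731, z[5]+=0.731
L1: Y=0.000-0.002212j on G[1,0]
L2: Y=0.000-0.006997j on G[5,1]
I2: z[0]−=0.145, z[1]+=0.145
R2: Y=0.4950+0.000j on G[3,2]
R3: Y=0.02532+0.000j on G[2,6]
I3: z[4]−=1.28, z[2]+=1.28
R4: Y=0.04329+0.000j on G[6,5]
R5: Y=0.003704+0.000j on G[4,2]
I4: z[3]−=0.0146, z[6]+=0.0146
R6: Y=0.001730+0.000j on G[1,5]
C2: Y=0.000+0.08372j on G[3,6]
I5: z[6]−=0.0025, z[0]+=0.0025
L3: Y=0.000-0.1221j on G[3,6]
R7: Y=0.002915+0.000j on G[1,0]
C3: Y=0.000+0.0007415j on G[4,6]
V1: row V6−V1=35.1, i_V1 at 6,1
solve → V1=-8.314-21.78j, V2=6.708-26.48j, V3=7.003-27.54j, V4=-515.5+82.08j, V5=38.10-20.84j, V6=26.79-21.78j
aux → i_V1=-0.3043+0.2780j

-0.006564+0.3247j A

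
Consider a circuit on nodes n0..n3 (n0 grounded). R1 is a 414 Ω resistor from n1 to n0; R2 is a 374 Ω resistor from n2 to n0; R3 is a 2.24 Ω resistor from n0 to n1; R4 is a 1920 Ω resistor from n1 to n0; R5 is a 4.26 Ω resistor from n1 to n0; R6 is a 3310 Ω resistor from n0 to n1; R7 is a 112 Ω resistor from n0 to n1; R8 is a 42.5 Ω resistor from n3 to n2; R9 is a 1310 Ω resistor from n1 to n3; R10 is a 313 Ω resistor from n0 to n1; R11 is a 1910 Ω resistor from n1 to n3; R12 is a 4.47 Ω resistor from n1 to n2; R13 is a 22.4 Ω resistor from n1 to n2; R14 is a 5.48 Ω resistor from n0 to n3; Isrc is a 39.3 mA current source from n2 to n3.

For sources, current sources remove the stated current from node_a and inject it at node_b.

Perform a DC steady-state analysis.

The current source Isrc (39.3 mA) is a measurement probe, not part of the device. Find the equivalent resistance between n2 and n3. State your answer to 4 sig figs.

Apply KCL at each of the 3 non-ground nodes and solve the resulting linear system.
Node n1: branches {R1, R3, R4, R5, R6, R7, R9, R10, R11, R12, R13} → V_1 = -0.04422
Node n2: branches {R2, R8, R12, R13, Isrc} → V_2 = -0.1600
Node n3: branches {R8, R9, R11, R14, Isrc} → V_3 = 0.1711

R_eq = 8.427 Ω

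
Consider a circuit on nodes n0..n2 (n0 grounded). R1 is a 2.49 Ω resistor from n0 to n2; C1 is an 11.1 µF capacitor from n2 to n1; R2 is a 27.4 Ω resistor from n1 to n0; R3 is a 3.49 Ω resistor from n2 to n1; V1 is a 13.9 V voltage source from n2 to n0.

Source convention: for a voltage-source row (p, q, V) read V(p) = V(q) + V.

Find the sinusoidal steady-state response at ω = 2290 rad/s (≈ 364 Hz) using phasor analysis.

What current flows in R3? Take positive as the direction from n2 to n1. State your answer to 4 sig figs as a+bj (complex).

0.4472-0.03519j A

MNA unknowns: 2 node voltages V₁..V_2 plus 1 source current (V1)
R1: Y=0.4016+0.000j on G[0,2]
C1: Y=0.000+0.02542j on G[2,1]
R2: Y=0.03650+0.000j on G[1,0]
R3: Y=0.2865+0.000j on G[2,1]
V1: row V2−V0=13.9, i_V1 at 2,0
solve → V1=12.34+0.1228j, V2=13.90+0.000j
aux → i_V1=-6.033-0.004482j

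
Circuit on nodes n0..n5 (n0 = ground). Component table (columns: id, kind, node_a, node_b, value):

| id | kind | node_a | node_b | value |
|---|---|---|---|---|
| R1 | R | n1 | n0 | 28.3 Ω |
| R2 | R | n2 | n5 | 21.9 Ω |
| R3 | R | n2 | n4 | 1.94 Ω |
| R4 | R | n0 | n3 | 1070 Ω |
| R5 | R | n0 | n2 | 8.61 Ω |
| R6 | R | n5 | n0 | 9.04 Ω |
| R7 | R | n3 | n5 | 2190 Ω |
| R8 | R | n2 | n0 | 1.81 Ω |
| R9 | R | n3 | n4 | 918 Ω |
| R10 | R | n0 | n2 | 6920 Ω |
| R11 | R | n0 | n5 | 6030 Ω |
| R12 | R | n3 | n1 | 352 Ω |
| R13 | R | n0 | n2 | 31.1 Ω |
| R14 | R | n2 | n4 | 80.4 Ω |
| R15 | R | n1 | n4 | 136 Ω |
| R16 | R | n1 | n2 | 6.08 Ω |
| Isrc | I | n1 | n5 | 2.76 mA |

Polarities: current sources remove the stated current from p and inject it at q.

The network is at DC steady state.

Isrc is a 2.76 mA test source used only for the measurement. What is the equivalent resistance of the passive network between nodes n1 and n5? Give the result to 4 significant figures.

Element admittances at DC:
  Y(R1) = 0.03534 S between n1,n0
  Y(R2) = 0.04566 S between n2,n5
  Y(R3) = 0.5155 S between n2,n4
  Y(R4) = 0.0009346 S between n0,n3
  Y(R5) = 0.1161 S between n0,n2
  Y(R6) = 0.1106 S between n5,n0
  Y(R7) = 0.0004566 S between n3,n5
  Y(R8) = 0.5525 S between n2,n0
  Y(R9) = 0.001089 S between n3,n4
  Y(R10) = 0.0001445 S between n0,n2
  Y(R11) = 0.0001658 S between n0,n5
  Y(R12) = 0.002841 S between n3,n1
  Y(R13) = 0.03215 S between n0,n2
  Y(R14) = 0.01244 S between n2,n4
  Y(R15) = 0.007353 S between n1,n4
  Y(R16) = 0.1645 S between n1,n2
  Isrc: injects 0.00276 A into n5 (from n1)
Assemble and solve the 5×5 MNA system:
  V(n1)=-0.01482  V(n2)=-0.001932  V(n3)=-0.006888  V(n4)=-0.002119  V(n5)=0.01701

R_eq = 11.53 Ω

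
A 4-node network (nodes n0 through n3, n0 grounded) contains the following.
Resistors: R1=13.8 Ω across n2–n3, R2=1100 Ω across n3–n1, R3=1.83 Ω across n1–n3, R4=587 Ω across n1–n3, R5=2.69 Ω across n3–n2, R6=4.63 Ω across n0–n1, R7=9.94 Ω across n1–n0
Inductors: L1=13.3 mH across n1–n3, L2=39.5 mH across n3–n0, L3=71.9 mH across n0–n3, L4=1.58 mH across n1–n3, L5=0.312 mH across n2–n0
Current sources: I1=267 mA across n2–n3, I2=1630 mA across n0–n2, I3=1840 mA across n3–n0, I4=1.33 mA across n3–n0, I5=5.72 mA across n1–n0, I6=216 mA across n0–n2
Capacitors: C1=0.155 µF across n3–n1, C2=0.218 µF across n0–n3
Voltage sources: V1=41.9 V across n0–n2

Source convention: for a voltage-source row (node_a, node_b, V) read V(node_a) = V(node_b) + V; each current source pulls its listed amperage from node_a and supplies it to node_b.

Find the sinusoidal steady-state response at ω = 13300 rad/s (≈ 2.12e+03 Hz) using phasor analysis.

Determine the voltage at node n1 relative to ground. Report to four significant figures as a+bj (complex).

-19.89+0.4621j V

MNA unknowns: 3 node voltages V₁..V_3 plus 1 source current (V1)
R1: Y=0.07246+0.000j on G[2,3]
L1: Y=0.000-0.005653j on G[1,3]
L2: Y=0.000-0.001903j on G[3,0]
I1: z[2]−=0.267, z[3]+=0.267
R2: Y=0.0009091+0.000j on G[3,1]
R3: Y=0.5464+0.000j on G[1,3]
I2: z[0]−=1.63, z[2]+=1.63
L3: Y=0.000-0.001046j on G[0,3]
R4: Y=0.001704+0.000j on G[1,3]
I3: z[3]−=1.84, z[0]+=1.84
C1: Y=0.000+0.002061j on G[3,1]
L4: Y=0.000-0.04759j on G[1,3]
I4: z[3]−=0.00133, z[0]+=0.00133
L5: Y=0.000-0.2410j on G[2,0]
R5: Y=0.3717+0.000j on G[3,2]
R6: Y=0.2160+0.000j on G[0,1]
I5: z[1]−=0.00572, z[0]+=0.00572
C2: Y=0.000+0.002899j on G[0,3]
R7: Y=0.1006+0.000j on G[1,0]
I6: z[0]−=0.216, z[2]+=0.216
V1: row V0−V2=41.9, i_V1 at 0,2
solve → V1=-19.89+0.4621j, V2=-41.90+0.000j, V3=-31.28-0.3328j
aux → i_V1=-6.297+10.25j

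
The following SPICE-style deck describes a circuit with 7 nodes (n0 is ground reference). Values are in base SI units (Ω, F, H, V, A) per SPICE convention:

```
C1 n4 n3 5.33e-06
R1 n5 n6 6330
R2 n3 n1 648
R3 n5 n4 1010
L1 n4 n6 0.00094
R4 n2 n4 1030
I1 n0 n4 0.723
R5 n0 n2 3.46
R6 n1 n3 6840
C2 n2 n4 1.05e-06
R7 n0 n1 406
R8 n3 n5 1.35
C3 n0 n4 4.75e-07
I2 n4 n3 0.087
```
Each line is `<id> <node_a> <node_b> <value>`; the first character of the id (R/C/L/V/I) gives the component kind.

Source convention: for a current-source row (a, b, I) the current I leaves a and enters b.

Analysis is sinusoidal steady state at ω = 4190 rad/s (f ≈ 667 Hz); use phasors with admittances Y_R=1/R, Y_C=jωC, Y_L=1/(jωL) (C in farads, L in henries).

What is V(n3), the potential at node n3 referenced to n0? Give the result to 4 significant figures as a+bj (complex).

Apply KCL at each of the 6 non-ground nodes and solve the resulting linear system.
Node n1: branches {R2, R6, R7} → V_1 = 15.40-42.43j
Node n2: branches {R4, R5, C2} → V_2 = 1.666+0.1339j
Node n3: branches {C1, R2, R6, R8, I2} → V_3 = 37.86-104.3j
Node n4: branches {C1, R3, L1, R4, I1, C2, C3, I2} → V_4 = 33.08-102.3j
Node n5: branches {R1, R3, R8} → V_5 = 37.85-104.3j
Node n6: branches {R1, L1} → V_6 = 33.08-102.3j

37.86-104.3j V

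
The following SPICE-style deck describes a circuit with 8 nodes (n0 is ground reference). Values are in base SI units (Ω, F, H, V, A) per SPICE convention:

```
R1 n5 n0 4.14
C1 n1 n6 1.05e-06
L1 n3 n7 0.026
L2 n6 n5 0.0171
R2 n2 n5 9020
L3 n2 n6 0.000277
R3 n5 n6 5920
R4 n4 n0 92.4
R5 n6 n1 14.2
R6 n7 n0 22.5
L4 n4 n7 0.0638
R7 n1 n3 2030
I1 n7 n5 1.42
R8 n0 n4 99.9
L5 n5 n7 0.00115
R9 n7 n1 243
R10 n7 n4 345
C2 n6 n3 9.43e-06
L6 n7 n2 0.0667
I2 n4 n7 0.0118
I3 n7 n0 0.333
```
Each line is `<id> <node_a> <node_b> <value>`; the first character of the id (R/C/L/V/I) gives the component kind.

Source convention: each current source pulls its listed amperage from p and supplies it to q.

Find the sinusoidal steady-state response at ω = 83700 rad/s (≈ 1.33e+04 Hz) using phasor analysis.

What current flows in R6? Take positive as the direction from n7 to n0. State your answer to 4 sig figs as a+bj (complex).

-1.520-0.4113j A

Element admittances at ω=83700 rad/s:
  Y(R1) = 0.2415+0.000j S between n5,n0
  Y(C1) = 0.000+0.08788j S between n1,n6
  Y(L1) = 0.000-0.0004595j S between n3,n7
  Y(L2) = 0.000-0.0006987j S between n6,n5
  Y(R2) = 0.0001109+0.000j S between n2,n5
  Y(L3) = 0.000-0.04313j S between n2,n6
  Y(R3) = 0.0001689+0.000j S between n5,n6
  Y(R4) = 0.01082+0.000j S between n4,n0
  Y(R5) = 0.07042+0.000j S between n6,n1
  Y(R6) = 0.04444+0.000j S between n7,n0
  Y(L4) = 0.000-0.0001873j S between n4,n7
  Y(R7) = 0.0004926+0.000j S between n1,n3
  I1: injects 1.42 A into n5 (from n7)
  Y(R8) = 0.01001+0.000j S between n0,n4
  Y(L5) = 0.000-0.01039j S between n5,n7
  Y(R9) = 0.004115+0.000j S between n7,n1
  Y(R10) = 0.002899+0.000j S between n7,n4
  Y(C2) = 0.000+0.7893j S between n6,n3
  Y(L6) = 0.000-0.0001791j S between n7,n2
  I2: injects 0.0118 A into n7 (from n4)
  I3: injects 0.333 A into n0 (from n7)
Assemble and solve the 7×7 MNA system:
  V(n1)=-28.67-13.14j  V(n2)=-28.71-13.28j  V(n3)=-28.65-13.38j  V(n4)=-4.739-0.8979j  V(n5)=5.321+1.780j  V(n6)=-28.65-13.38j  V(n7)=-34.19-9.254j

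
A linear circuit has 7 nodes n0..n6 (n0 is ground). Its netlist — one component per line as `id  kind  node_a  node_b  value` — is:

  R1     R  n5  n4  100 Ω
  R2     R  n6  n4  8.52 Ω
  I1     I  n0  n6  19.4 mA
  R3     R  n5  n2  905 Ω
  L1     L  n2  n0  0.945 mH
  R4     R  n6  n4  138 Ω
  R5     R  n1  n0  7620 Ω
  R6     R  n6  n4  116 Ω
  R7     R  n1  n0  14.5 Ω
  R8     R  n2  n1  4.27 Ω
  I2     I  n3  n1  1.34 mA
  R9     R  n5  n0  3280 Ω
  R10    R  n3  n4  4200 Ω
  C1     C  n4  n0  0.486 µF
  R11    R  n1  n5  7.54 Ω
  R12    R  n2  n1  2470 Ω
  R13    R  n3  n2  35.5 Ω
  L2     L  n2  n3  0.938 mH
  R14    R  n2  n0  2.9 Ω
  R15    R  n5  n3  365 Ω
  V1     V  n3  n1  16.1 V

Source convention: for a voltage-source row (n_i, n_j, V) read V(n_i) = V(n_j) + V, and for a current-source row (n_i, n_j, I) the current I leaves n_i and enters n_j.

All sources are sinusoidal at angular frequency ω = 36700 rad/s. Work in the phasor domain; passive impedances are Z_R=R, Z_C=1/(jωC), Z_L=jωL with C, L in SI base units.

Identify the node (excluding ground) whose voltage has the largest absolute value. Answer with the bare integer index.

3

Element admittances at ω=36700 rad/s:
  Y(R1) = 0.01000+0.000j S between n5,n4
  Y(R2) = 0.1174+0.000j S between n6,n4
  I1: injects 0.0194 A into n6 (from n0)
  Y(R3) = 0.001105+0.000j S between n5,n2
  Y(L1) = 0.000-0.02883j S between n2,n0
  Y(R4) = 0.007246+0.000j S between n6,n4
  Y(R5) = 0.0001312+0.000j S between n1,n0
  Y(R6) = 0.008621+0.000j S between n6,n4
  Y(R7) = 0.06897+0.000j S between n1,n0
  Y(R8) = 0.2342+0.000j S between n2,n1
  I2: injects 0.00134 A into n1 (from n3)
  Y(R9) = 0.0003049+0.000j S between n5,n0
  Y(R10) = 0.0002381+0.000j S between n3,n4
  Y(C1) = 0.000+0.01784j S between n4,n0
  Y(R11) = 0.1326+0.000j S between n1,n5
  Y(R12) = 0.0004049+0.000j S between n2,n1
  Y(R13) = 0.02817+0.000j S between n3,n2
  Y(L2) = 0.000-0.02905j S between n2,n3
  Y(R14) = 0.3448+0.000j S between n2,n0
  Y(R15) = 0.002740+0.000j S between n5,n3
  V1: constraint V(n3)−V(n1) = 16.1
Assemble and solve the 7×7 MNA system:
  V(n1)=-1.204+1.052j  V(n2)=0.2957-0.2271j  V(n3)=14.90+1.052j  V(n4)=0.7796-0.4159j  V(n5)=-0.7546+0.9397j  V(n6)=0.9252-0.4159j
  i(V1)=-0.4960+0.3874j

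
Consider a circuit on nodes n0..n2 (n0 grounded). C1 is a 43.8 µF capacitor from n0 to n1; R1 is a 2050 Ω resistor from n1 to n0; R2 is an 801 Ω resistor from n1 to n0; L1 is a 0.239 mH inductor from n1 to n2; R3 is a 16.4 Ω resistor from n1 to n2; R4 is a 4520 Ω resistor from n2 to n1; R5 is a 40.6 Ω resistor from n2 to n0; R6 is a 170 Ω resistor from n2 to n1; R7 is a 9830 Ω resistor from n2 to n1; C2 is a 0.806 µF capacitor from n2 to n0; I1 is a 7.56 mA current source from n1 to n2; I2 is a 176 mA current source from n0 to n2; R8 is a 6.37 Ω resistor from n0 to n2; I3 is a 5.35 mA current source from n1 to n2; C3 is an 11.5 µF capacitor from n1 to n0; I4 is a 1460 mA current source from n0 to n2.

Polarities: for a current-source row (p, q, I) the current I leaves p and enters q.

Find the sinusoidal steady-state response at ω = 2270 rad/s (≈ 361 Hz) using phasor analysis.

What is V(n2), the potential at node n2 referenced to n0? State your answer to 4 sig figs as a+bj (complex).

Apply KCL at each of the 2 non-ground nodes and solve the resulting linear system.
Node n1: branches {C1, R1, R2, L1, R3, R4, R6, R7, I1, I3, C3} → V_1 = 6.133-4.593j
Node n2: branches {L1, R3, R4, R5, R6, R7, C2, I1, I2, R8, I3, I4} → V_2 = 5.732-4.253j

5.732-4.253j V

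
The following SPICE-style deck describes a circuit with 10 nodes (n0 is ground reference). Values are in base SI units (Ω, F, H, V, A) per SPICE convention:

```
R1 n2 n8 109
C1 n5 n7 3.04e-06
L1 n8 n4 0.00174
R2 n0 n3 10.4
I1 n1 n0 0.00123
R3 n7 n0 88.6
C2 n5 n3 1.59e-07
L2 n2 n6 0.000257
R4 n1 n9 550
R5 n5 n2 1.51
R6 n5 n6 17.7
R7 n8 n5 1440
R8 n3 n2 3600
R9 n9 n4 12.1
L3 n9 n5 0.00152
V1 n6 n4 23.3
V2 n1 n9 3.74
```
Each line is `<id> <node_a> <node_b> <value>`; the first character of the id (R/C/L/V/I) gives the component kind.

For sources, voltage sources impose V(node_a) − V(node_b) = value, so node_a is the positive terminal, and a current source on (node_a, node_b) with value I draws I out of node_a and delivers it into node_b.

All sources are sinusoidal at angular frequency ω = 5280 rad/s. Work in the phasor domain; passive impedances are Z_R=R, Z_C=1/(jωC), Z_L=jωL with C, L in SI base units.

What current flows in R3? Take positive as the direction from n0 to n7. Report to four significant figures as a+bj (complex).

Element admittances at ω=5280 rad/s:
  Y(R1) = 0.009174+0.000j S between n2,n8
  Y(C1) = 0.000+0.01605j S between n5,n7
  Y(L1) = 0.000-0.1088j S between n8,n4
  Y(R2) = 0.09615+0.000j S between n0,n3
  I1: injects 0.00123 A into n0 (from n1)
  Y(R3) = 0.01129+0.000j S between n7,n0
  Y(C2) = 0.000+0.0008395j S between n5,n3
  Y(L2) = 0.000-0.7369j S between n2,n6
  Y(R4) = 0.001818+0.000j S between n1,n9
  Y(R5) = 0.6623+0.000j S between n5,n2
  Y(R6) = 0.05650+0.000j S between n5,n6
  Y(R7) = 0.0006944+0.000j S between n8,n5
  Y(R8) = 0.0002778+0.000j S between n3,n2
  Y(R9) = 0.08264+0.000j S between n9,n4
  Y(L3) = 0.000-0.1246j S between n9,n5
  V1: constraint V(n6)−V(n4) = 23.3
  V2: constraint V(n1)−V(n9) = 3.74
Assemble and solve the 11×11 MNA system:
  V(n1)=-2.848-9.231j  V(n2)=1.439-1.125j  V(n3)=0.002973-0.004217j  V(n4)=-20.69+0.5376j  V(n5)=-0.1090+0.1304j  V(n6)=2.613+0.5376j  V(n7)=-0.1343+0.03593j  V(n8)=-20.37+2.505j  V(n9)=-6.588-9.231j
  i(V1)=-1.379+0.8423j  i(V2)=-0.008030+0.000j

0.001516-0.0004055j A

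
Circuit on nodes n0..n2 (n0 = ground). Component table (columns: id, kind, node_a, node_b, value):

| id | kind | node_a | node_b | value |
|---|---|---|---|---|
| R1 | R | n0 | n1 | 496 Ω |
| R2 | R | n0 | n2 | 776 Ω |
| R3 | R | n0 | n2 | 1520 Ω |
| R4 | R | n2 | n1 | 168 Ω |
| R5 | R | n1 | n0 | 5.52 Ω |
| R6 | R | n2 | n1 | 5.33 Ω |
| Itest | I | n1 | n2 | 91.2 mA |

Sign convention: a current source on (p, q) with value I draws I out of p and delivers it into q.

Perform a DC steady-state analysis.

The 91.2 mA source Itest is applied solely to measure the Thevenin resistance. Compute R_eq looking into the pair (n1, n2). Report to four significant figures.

R_eq = 5.115 Ω

Element admittances at DC:
  Y(R1) = 0.002016 S between n0,n1
  Y(R2) = 0.001289 S between n0,n2
  Y(R3) = 0.0006579 S between n0,n2
  Y(R4) = 0.005952 S between n2,n1
  Y(R5) = 0.1812 S between n1,n0
  Y(R6) = 0.1876 S between n2,n1
  Itest: injects 0.0912 A into n2 (from n1)
Assemble and solve the 2×2 MNA system:
  V(n1)=-0.004905  V(n2)=0.4616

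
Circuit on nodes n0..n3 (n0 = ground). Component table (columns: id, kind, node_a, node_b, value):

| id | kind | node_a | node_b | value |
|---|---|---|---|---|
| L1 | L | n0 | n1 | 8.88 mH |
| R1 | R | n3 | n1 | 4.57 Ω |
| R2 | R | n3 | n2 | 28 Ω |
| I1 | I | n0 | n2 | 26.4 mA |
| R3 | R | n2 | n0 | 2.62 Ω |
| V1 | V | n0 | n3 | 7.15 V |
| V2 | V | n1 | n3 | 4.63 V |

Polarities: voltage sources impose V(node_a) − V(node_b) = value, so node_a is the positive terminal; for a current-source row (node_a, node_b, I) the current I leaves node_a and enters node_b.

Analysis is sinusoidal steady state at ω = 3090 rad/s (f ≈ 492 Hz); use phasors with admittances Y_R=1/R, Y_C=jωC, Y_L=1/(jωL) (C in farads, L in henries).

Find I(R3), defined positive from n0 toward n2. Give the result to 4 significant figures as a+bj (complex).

Element admittances at ω=3090 rad/s:
  Y(L1) = 0.000-0.03644j S between n0,n1
  Y(R1) = 0.2188+0.000j S between n3,n1
  Y(R2) = 0.03571+0.000j S between n3,n2
  I1: injects 0.0264 A into n2 (from n0)
  Y(R3) = 0.3817+0.000j S between n2,n0
  V1: constraint V(n0)−V(n3) = 7.15
  V2: constraint V(n1)−V(n3) = 4.63
Assemble and solve the 5×5 MNA system:
  V(n1)=-2.520+0.000j  V(n2)=-0.5485+0.000j  V(n3)=-7.150+0.000j
  i(V1)=-0.2358+0.09184j  i(V2)=-1.013-0.09184j

0.2094+0.000j A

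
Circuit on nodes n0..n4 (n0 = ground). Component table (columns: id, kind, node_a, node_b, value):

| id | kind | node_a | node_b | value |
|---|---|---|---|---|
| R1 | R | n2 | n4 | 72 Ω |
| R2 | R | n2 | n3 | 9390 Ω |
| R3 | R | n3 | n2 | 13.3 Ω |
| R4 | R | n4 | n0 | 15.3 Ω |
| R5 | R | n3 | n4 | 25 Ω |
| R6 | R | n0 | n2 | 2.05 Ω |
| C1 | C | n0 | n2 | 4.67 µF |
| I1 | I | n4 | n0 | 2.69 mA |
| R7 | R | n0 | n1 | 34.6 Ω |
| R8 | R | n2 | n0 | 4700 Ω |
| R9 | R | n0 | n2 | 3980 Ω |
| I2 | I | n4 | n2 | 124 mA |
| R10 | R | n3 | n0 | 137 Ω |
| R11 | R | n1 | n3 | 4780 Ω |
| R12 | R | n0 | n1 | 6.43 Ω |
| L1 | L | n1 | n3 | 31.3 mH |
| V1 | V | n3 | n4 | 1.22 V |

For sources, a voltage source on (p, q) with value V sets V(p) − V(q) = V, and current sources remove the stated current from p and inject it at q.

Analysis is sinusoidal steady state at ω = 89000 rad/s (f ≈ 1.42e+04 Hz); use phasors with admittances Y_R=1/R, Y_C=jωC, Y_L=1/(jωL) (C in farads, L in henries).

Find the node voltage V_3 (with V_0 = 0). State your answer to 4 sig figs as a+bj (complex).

Element admittances at ω=89000 rad/s:
  Y(R1) = 0.01389+0.000j S between n2,n4
  Y(R2) = 0.0001065+0.000j S between n2,n3
  Y(R3) = 0.07519+0.000j S between n3,n2
  Y(R4) = 0.06536+0.000j S between n4,n0
  Y(R5) = 0.04000+0.000j S between n3,n4
  Y(R6) = 0.4878+0.000j S between n0,n2
  Y(C1) = 0.000+0.4156j S between n0,n2
  I1: injects 0.00269 A into n0 (from n4)
  Y(R7) = 0.02890+0.000j S between n0,n1
  Y(R8) = 0.0002128+0.000j S between n2,n0
  Y(R9) = 0.0002513+0.000j S between n0,n2
  I2: injects 0.124 A into n2 (from n4)
  Y(R10) = 0.007299+0.000j S between n3,n0
  Y(R11) = 0.0002092+0.000j S between n1,n3
  Y(R12) = 0.1555+0.000j S between n0,n1
  Y(L1) = 0.000-0.0003590j S between n1,n3
  V1: constraint V(n3)−V(n4) = 1.22
Assemble and solve the 5×5 MNA system:
  V(n1)=-0.0002338+0.0001938j  V(n2)=0.1058-0.08331j  V(n3)=-0.1268-0.04613j  V(n4)=-1.347-0.04613j
  i(V1)=-0.03031-0.002498j

-0.1268-0.04613j V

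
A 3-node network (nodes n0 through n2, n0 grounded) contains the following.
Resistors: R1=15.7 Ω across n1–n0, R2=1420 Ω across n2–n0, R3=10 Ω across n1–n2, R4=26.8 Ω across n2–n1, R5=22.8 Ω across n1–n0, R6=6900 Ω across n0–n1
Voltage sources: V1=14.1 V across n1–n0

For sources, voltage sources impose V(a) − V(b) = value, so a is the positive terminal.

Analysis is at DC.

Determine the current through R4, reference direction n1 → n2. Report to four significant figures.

Element admittances at DC:
  Y(R1) = 0.06369 S between n1,n0
  Y(R2) = 0.0007042 S between n2,n0
  Y(R3) = 0.1000 S between n1,n2
  Y(R4) = 0.03731 S between n2,n1
  Y(R5) = 0.04386 S between n1,n0
  Y(R6) = 0.0001449 S between n0,n1
  V1: constraint V(n1)−V(n0) = 14.1
Assemble and solve the 3×3 MNA system:
  V(n1)=14.10  V(n2)=14.03
  i(V1)=-1.528

0.002684 A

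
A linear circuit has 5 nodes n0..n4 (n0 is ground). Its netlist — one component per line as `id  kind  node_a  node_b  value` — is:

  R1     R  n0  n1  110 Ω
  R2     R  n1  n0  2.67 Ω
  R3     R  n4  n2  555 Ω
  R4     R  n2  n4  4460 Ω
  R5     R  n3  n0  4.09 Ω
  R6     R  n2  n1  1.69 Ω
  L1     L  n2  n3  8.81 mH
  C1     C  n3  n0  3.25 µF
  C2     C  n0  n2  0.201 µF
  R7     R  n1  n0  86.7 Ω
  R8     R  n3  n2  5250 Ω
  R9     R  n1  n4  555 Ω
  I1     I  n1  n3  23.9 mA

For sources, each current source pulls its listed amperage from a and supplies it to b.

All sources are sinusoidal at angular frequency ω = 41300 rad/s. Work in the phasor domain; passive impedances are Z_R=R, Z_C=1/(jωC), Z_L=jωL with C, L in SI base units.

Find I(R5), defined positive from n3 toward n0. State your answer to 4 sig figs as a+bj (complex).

MNA unknowns: 4 node voltages V₁..V_4
R1: Y=0.009091+0.000j on G[0,1]
R2: Y=0.3745+0.000j on G[1,0]
R3: Y=0.001802+0.000j on G[4,2]
R4: Y=0.0002242+0.000j on G[2,4]
R5: Y=0.2445+0.000j on G[3,0]
R6: Y=0.5917+0.000j on G[2,1]
L1: Y=0.000-0.002748j on G[2,3]
C1: Y=0.000+0.1342j on G[3,0]
C2: Y=0.000+0.008301j on G[0,2]
R7: Y=0.01153+0.000j on G[1,0]
R8: Y=0.0001905+0.000j on G[3,2]
R9: Y=0.001802+0.000j on G[1,4]
I1: z[1]−=0.0239, z[3]+=0.0239
solve → V1=-0.06069+0.0003062j, V2=-0.06083+0.0005104j, V3=0.07605-0.04018j, V4=-0.06076+0.0004143j

0.01859-0.009823j A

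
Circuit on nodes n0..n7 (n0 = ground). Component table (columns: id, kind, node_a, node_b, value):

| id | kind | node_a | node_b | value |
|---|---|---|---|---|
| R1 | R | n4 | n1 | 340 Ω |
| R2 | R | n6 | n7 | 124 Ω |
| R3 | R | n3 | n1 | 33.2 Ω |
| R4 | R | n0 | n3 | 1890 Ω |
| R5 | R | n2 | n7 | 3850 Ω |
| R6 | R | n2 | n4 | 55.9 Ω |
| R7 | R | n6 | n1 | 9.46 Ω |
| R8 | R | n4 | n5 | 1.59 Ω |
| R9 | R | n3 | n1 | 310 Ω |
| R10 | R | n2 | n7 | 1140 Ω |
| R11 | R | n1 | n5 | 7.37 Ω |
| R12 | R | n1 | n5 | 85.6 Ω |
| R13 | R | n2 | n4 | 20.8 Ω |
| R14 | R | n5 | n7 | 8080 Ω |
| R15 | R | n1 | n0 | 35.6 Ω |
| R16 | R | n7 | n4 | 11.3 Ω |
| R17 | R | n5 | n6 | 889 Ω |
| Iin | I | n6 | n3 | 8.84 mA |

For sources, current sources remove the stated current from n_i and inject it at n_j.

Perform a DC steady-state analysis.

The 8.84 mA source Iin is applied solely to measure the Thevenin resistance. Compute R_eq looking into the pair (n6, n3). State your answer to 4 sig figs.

R_eq = 38.32 Ω

Element admittances at DC:
  Y(R1) = 0.002941 S between n4,n1
  Y(R2) = 0.008065 S between n6,n7
  Y(R3) = 0.03012 S between n3,n1
  Y(R4) = 0.0005291 S between n0,n3
  Y(R5) = 0.0002597 S between n2,n7
  Y(R6) = 0.01789 S between n2,n4
  Y(R7) = 0.1057 S between n6,n1
  Y(R8) = 0.6289 S between n4,n5
  Y(R9) = 0.003226 S between n3,n1
  Y(R10) = 0.0008772 S between n2,n7
  Y(R11) = 0.1357 S between n1,n5
  Y(R12) = 0.01168 S between n1,n5
  Y(R13) = 0.04808 S between n2,n4
  Y(R14) = 0.0001238 S between n5,n7
  Y(R15) = 0.02809 S between n1,n0
  Y(R16) = 0.08850 S between n7,n4
  Y(R17) = 0.001125 S between n5,n6
  Iin: injects 0.00884 A into n3 (from n6)
Assemble and solve the 7×7 MNA system:
  V(n1)=-0.004826  V(n2)=-0.009878  V(n3)=0.2562  V(n4)=-0.009776  V(n5)=-0.008944  V(n6)=-0.08257  V(n7)=-0.01578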